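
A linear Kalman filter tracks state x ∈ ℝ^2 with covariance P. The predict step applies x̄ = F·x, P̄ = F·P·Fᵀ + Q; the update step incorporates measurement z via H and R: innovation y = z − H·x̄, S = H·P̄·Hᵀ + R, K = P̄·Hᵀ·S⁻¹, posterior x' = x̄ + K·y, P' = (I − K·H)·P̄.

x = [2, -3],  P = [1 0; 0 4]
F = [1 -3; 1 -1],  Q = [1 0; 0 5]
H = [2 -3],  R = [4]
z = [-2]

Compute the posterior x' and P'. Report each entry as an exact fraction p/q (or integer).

x̄ = F·x = [11, 5]
P̄ = F·P·Fᵀ + Q = [38 13; 13 10]
y = z − H·x̄ = [-9]
S = H·P̄·Hᵀ + R = [90]
K = P̄·Hᵀ·S⁻¹ = [37/90; -2/45]
x' = x̄ + K·y = [73/10, 27/5]
P' = (I − K·H)·P̄ = [2051/90 659/45; 659/45 442/45]

x' = [73/10, 27/5]
P' = [2051/90 659/45; 659/45 442/45]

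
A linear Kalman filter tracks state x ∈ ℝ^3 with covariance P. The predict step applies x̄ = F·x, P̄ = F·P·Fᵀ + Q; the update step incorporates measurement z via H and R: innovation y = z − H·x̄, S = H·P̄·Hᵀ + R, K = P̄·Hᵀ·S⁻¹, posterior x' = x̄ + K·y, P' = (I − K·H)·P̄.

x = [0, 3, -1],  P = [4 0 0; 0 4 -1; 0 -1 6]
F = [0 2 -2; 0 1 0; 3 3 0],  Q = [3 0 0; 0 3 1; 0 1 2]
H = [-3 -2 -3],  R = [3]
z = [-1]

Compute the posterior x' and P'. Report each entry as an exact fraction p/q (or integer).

x' = [262/493, 317/493, -295/493]
P' = [31403/1972 -2109/1972 -14867/986; -2109/1972 6915/1972 -1209/986; -14867/986 -1209/986 7921/493]

x̄ = F·x = [8, 3, 9]
P̄ = F·P·Fᵀ + Q = [51 10 30; 10 7 13; 30 13 74]
y = z − H·x̄ = [56]
S = H·P̄·Hᵀ + R = [1972]
K = P̄·Hᵀ·S⁻¹ = [-263/1972; -83/1972; -169/986]
x' = x̄ + K·y = [262/493, 317/493, -295/493]
P' = (I − K·H)·P̄ = [31403/1972 -2109/1972 -14867/986; -2109/1972 6915/1972 -1209/986; -14867/986 -1209/986 7921/493]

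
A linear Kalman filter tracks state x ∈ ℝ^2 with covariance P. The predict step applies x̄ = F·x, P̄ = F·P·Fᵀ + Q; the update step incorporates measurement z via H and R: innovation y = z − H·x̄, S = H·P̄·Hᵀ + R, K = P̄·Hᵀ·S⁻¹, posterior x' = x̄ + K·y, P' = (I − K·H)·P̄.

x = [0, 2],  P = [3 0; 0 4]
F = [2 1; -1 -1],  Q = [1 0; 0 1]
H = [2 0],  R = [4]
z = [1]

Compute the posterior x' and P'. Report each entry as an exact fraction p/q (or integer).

x' = [7/12, -7/6]
P' = [17/18 -5/9; -5/9 22/9]

x̄ = F·x = [2, -2]
P̄ = F·P·Fᵀ + Q = [17 -10; -10 8]
y = z − H·x̄ = [-3]
S = H·P̄·Hᵀ + R = [72]
K = P̄·Hᵀ·S⁻¹ = [17/36; -5/18]
x' = x̄ + K·y = [7/12, -7/6]
P' = (I − K·H)·P̄ = [17/18 -5/9; -5/9 22/9]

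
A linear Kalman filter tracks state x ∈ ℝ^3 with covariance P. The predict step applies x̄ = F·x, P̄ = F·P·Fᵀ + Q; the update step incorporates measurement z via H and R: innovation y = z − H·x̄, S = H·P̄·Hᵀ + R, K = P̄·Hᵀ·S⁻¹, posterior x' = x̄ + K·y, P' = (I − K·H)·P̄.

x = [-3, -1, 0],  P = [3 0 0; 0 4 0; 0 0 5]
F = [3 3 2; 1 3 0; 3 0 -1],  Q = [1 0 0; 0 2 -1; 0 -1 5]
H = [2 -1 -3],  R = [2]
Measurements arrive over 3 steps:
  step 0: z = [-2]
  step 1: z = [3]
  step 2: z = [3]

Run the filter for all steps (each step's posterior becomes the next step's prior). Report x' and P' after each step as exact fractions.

step 0: x' = [-663/47, -2531/376, -2449/376], P' = [3300/47 1890/47 1564/47; 1890/47 14791/376 5133/376; 1564/47 5133/376 6687/376]
step 1: x' = [-1935991/52888, -736245/52888, -1095035/52888], P' = [50228883/52888 24609961/52888 25171551/52888; 24609961/52888 15085019/52888 11320173/52888; 25171551/52888 11320173/52888 12964571/52888]
step 2: x' = [173453915/5237836, 140562201/5237836, 63696619/5237836], P' = [22454591697/13094590 8593035321/13094590 2411954095/2618918; 8593035321/13094590 5988952993/13094590 742229931/2618918; 2411954095/2618918 742229931/2618918 1356473457/2618918]

step 0: x̄ = F·x = [-12, -6, -9]
step 0: P̄ = F·P·Fᵀ + Q = [84 45 17; 45 41 8; 17 8 37]
step 0: y = z − H·x̄ = [-11]
step 0: S = H·P̄·Hᵀ + R = [376]
step 0: K = P̄·Hᵀ·S⁻¹ = [9/47; 25/376; -85/376]
step 0: x' = x̄ + K·y = [-663/47, -2531/376, -2449/376]
step 0: P' = (I − K·H)·P̄ = [3300/47 1890/47 1564/47; 1890/47 14791/376 5133/376; 1564/47 5133/376 6687/376]
step 1: x̄ = F·x = [-28403/376, -12897/376, -13463/376]
step 1: P̄ = F·P·Fᵀ + Q = [881743/376 449581/376 382443/376; 449581/376 250991/376 186993/376; 382443/376 186993/376 171095/376]
step 1: y = z − H·x̄ = [581/47]
step 1: S = H·P̄·Hᵀ + R = [6611/47]
step 1: K = P̄·Hᵀ·S⁻¹ = [20822/6611; 10899/6611; 8076/6611]
step 1: x' = x̄ + K·y = [-1935991/52888, -736245/52888, -1095035/52888]
step 1: P' = (I − K·H)·P̄ = [50228883/52888 24609961/52888 25171551/52888; 24609961/52888 15085019/52888 11320173/52888; 25171551/52888 11320173/52888 12964571/52888]
step 2: x̄ = F·x = [-5103389/26444, -2072363/26444, -2356469/26444]
step 2: P̄ = F·P·Fᵀ + Q = [380154069/13222 175008873/13222 172293647/13222; 175008873/13222 83439899/13222 78247835/13222; 172293647/13222 78247835/13222 78564913/13222]
step 2: y = z − H·x̄ = [286085/6611]
step 2: S = H·P̄·Hᵀ + R = [6547295/6611]
step 2: K = P̄·Hᵀ·S⁻¹ = [34209162/6547295; 15917171/6547295; 3064472/1309459]
step 2: x' = x̄ + K·y = [173453915/5237836, 140562201/5237836, 63696619/5237836]
step 2: P' = (I − K·H)·P̄ = [22454591697/13094590 8593035321/13094590 2411954095/2618918; 8593035321/13094590 5988952993/13094590 742229931/2618918; 2411954095/2618918 742229931/2618918 1356473457/2618918]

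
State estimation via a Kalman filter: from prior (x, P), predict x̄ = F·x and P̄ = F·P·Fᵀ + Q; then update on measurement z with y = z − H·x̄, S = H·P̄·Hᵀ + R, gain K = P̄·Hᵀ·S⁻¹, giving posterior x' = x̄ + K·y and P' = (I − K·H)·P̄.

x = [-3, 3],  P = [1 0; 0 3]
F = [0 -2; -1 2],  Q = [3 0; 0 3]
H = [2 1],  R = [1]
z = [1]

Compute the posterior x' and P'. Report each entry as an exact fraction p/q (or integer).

x̄ = F·x = [-6, 9]
P̄ = F·P·Fᵀ + Q = [15 -12; -12 16]
y = z − H·x̄ = [4]
S = H·P̄·Hᵀ + R = [29]
K = P̄·Hᵀ·S⁻¹ = [18/29; -8/29]
x' = x̄ + K·y = [-102/29, 229/29]
P' = (I − K·H)·P̄ = [111/29 -204/29; -204/29 400/29]

x' = [-102/29, 229/29]
P' = [111/29 -204/29; -204/29 400/29]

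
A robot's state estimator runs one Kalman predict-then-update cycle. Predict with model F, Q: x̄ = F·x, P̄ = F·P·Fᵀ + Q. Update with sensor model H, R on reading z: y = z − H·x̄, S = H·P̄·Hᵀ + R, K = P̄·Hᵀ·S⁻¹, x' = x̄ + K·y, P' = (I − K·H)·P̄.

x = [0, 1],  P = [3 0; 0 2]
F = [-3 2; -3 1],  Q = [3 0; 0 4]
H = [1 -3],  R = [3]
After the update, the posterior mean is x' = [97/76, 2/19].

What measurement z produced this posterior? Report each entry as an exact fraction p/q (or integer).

x̄ = F·x = [2, 1]
P̄ = F·P·Fᵀ + Q = [38 31; 31 33]
S = H·P̄·Hᵀ + R = [152]
K = P̄·Hᵀ·S⁻¹ = [-55/152; -17/38]
x' − x̄ = [-55/76, -17/19] = K·y
y = (KᵀK)⁻¹·Kᵀ·(x' − x̄) = [2]
z = y + H·x̄ = [2] + [-1] = [1]

z = [1]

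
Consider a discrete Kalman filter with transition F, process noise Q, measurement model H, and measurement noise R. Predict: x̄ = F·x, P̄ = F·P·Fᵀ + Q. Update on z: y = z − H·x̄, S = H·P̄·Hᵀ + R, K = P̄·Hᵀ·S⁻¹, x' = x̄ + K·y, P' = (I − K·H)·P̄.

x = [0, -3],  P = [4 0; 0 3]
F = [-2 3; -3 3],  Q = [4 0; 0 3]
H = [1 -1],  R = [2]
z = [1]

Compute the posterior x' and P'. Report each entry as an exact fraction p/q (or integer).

x' = [-121/13, -132/13]
P' = [595/13 603/13; 603/13 633/13]

x̄ = F·x = [-9, -9]
P̄ = F·P·Fᵀ + Q = [47 51; 51 66]
y = z − H·x̄ = [1]
S = H·P̄·Hᵀ + R = [13]
K = P̄·Hᵀ·S⁻¹ = [-4/13; -15/13]
x' = x̄ + K·y = [-121/13, -132/13]
P' = (I − K·H)·P̄ = [595/13 603/13; 603/13 633/13]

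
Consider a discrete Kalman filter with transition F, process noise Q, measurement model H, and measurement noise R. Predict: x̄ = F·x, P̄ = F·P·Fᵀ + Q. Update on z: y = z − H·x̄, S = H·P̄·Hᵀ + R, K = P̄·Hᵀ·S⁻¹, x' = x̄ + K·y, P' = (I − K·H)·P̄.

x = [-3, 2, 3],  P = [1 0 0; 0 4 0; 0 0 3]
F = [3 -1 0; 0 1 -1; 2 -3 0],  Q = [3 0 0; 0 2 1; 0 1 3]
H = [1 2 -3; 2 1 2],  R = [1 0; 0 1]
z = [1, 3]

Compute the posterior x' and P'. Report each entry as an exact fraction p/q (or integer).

x' = [52063/51119, 11793/51119, 10940/51119]
P' = [115784/51119 -124818/51119 -46192/51119; -124818/51119 147447/51119 53699/51119; -46192/51119 53699/51119 23525/51119]

x̄ = F·x = [-11, -1, -12]
P̄ = F·P·Fᵀ + Q = [16 -4 18; -4 9 -11; 18 -11 43]
y = z − H·x̄ = [-22, 50]
S = H·P̄·Hᵀ + R = [448 -311; -311 330]
K = P̄·Hᵀ·S⁻¹ = [4724/51119 14366/51119; 8979/51119 5209/51119; -9369/51119 8365/51119]
x' = x̄ + K·y = [52063/51119, 11793/51119, 10940/51119]
P' = (I − K·H)·P̄ = [115784/51119 -124818/51119 -46192/51119; -124818/51119 147447/51119 53699/51119; -46192/51119 53699/51119 23525/51119]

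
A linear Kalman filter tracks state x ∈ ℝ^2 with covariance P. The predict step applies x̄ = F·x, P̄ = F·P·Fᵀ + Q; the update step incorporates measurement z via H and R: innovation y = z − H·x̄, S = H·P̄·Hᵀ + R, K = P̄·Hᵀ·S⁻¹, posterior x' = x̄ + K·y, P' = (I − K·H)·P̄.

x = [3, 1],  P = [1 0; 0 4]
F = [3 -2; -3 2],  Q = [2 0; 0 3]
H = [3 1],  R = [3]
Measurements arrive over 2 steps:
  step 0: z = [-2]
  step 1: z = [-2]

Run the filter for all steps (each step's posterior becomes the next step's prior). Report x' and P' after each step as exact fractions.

step 0: x̄ = F·x = [7, -7]
step 0: P̄ = F·P·Fᵀ + Q = [27 -25; -25 28]
step 0: y = z − H·x̄ = [-16]
step 0: S = H·P̄·Hᵀ + R = [124]
step 0: K = P̄·Hᵀ·S⁻¹ = [14/31; -47/124]
step 0: x' = x̄ + K·y = [-7/31, -29/31]
step 0: P' = (I − K·H)·P̄ = [53/31 -117/31; -117/31 1263/124]
step 1: x̄ = F·x = [37/31, -37/31]
step 1: P̄ = F·P·Fᵀ + Q = [3206/31 -3144/31; -3144/31 3237/31]
step 1: y = z − H·x̄ = [-136/31]
step 1: S = H·P̄·Hᵀ + R = [13320/31]
step 1: K = P̄·Hᵀ·S⁻¹ = [1079/2220; -413/888]
step 1: x' = x̄ + K·y = [-521/555, 94/111]
step 1: P' = (I − K·H)·P̄ = [709/370 -635/148; -635/148 3397/296]

step 0: x' = [-7/31, -29/31], P' = [53/31 -117/31; -117/31 1263/124]
step 1: x' = [-521/555, 94/111], P' = [709/370 -635/148; -635/148 3397/296]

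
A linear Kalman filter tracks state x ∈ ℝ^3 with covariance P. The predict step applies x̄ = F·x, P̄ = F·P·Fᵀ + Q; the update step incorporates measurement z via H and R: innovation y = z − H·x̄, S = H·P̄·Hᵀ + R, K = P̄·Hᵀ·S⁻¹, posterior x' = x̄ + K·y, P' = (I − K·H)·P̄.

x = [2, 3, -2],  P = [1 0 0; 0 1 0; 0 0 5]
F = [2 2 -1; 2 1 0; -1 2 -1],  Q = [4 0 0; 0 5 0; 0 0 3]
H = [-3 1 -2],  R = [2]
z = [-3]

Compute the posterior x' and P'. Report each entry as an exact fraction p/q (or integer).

x̄ = F·x = [12, 7, 6]
P̄ = F·P·Fᵀ + Q = [17 6 7; 6 10 0; 7 0 13]
y = z − H·x̄ = [38]
S = H·P̄·Hᵀ + R = [265]
K = P̄·Hᵀ·S⁻¹ = [-59/265; -8/265; -47/265]
x' = x̄ + K·y = [938/265, 1551/265, -196/265]
P' = (I − K·H)·P̄ = [1024/265 1118/265 -918/265; 1118/265 2586/265 -376/265; -918/265 -376/265 1236/265]

x' = [938/265, 1551/265, -196/265]
P' = [1024/265 1118/265 -918/265; 1118/265 2586/265 -376/265; -918/265 -376/265 1236/265]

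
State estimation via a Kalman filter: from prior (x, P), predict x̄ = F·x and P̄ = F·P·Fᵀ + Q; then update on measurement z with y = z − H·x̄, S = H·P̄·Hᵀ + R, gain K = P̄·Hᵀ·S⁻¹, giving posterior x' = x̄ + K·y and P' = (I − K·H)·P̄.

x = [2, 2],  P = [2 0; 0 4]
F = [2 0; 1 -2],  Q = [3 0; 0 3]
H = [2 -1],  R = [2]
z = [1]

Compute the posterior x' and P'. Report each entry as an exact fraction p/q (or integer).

x' = [14/17, 5/17]
P' = [79/17 146/17; 146/17 902/51]

x̄ = F·x = [4, -2]
P̄ = F·P·Fᵀ + Q = [11 4; 4 21]
y = z − H·x̄ = [-9]
S = H·P̄·Hᵀ + R = [51]
K = P̄·Hᵀ·S⁻¹ = [6/17; -13/51]
x' = x̄ + K·y = [14/17, 5/17]
P' = (I − K·H)·P̄ = [79/17 146/17; 146/17 902/51]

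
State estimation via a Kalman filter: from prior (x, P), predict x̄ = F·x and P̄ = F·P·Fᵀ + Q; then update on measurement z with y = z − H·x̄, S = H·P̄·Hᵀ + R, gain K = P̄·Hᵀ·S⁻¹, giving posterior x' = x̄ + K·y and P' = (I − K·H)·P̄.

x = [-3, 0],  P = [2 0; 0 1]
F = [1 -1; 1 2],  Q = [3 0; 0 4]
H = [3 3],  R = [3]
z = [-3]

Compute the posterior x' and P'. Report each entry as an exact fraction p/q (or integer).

x' = [-57/49, 3/49]
P' = [186/49 -180/49; -180/49 190/49]

x̄ = F·x = [-3, -3]
P̄ = F·P·Fᵀ + Q = [6 0; 0 10]
y = z − H·x̄ = [15]
S = H·P̄·Hᵀ + R = [147]
K = P̄·Hᵀ·S⁻¹ = [6/49; 10/49]
x' = x̄ + K·y = [-57/49, 3/49]
P' = (I − K·H)·P̄ = [186/49 -180/49; -180/49 190/49]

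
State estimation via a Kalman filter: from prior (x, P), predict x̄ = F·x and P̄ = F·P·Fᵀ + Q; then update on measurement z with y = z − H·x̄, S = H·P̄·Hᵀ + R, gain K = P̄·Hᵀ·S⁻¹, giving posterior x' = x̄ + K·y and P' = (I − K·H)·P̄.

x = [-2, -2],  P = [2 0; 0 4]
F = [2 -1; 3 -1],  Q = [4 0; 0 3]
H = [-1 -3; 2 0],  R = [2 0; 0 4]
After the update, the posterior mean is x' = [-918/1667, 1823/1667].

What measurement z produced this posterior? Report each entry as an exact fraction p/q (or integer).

x̄ = F·x = [-2, -4]
P̄ = F·P·Fᵀ + Q = [16 16; 16 25]
S = H·P̄·Hᵀ + R = [339 -128; -128 68]
K = P̄·Hᵀ·S⁻¹ = [-64/1667 664/1667; -523/1667 -200/1667]
x' − x̄ = [2416/1667, 8491/1667] = K·y
y = (KᵀK)⁻¹·Kᵀ·(x' − x̄) = [-17, 2]
z = y + H·x̄ = [-17, 2] + [14, -4] = [-3, -2]

z = [-3, -2]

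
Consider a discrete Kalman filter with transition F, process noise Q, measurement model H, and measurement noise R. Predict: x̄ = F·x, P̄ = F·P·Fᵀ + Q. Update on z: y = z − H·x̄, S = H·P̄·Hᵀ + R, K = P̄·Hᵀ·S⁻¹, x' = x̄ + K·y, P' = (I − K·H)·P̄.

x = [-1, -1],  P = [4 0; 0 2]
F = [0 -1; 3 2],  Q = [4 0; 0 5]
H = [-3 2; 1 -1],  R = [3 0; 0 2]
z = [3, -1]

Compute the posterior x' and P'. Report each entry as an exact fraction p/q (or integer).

x' = [-529/1069, 678/1069]
P' = [3094/1069 4146/1069; 4146/1069 6132/1069]

x̄ = F·x = [1, -5]
P̄ = F·P·Fᵀ + Q = [6 -4; -4 49]
y = z − H·x̄ = [16, -7]
S = H·P̄·Hᵀ + R = [301 -136; -136 65]
K = P̄·Hᵀ·S⁻¹ = [-330/1069 -526/1069; -58/1069 -993/1069]
x' = x̄ + K·y = [-529/1069, 678/1069]
P' = (I − K·H)·P̄ = [3094/1069 4146/1069; 4146/1069 6132/1069]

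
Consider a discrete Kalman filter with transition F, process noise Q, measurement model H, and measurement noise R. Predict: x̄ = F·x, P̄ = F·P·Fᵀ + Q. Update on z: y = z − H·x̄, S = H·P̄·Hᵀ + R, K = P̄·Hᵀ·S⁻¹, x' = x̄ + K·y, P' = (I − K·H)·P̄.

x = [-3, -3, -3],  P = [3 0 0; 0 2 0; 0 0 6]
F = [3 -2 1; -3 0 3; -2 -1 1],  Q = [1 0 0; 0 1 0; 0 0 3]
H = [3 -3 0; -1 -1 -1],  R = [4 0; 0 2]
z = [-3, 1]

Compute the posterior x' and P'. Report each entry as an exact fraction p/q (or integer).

x' = [-604321/176230, -424687/176230, 423891/88115]
P' = [295127/176230 248579/176230 -201247/88115; 248579/176230 280023/176230 -193359/88115; -201247/88115 -193359/88115 426724/88115]

x̄ = F·x = [-6, 0, 6]
P̄ = F·P·Fᵀ + Q = [42 -9 -8; -9 82 36; -8 36 23]
y = z − H·x̄ = [15, 1]
S = H·P̄·Hᵀ + R = [1282 252; 252 187]
K = P̄·Hᵀ·S⁻¹ = [34911/176230 -35303/88115; -23583/176230 -35471/88115; -5916/88115 -16059/88115]
x' = x̄ + K·y = [-604321/176230, -424687/176230, 423891/88115]
P' = (I − K·H)·P̄ = [295127/176230 248579/176230 -201247/88115; 248579/176230 280023/176230 -193359/88115; -201247/88115 -193359/88115 426724/88115]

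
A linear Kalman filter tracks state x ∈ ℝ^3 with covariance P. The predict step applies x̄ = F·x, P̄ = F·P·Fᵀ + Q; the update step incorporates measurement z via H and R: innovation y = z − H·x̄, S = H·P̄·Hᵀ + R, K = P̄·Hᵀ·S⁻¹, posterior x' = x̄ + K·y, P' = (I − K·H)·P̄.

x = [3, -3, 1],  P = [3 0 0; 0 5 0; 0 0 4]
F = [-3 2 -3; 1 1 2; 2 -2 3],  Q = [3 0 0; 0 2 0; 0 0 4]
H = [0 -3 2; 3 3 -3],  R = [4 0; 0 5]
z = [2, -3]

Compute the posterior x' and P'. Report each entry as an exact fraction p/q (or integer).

x̄ = F·x = [-18, 2, 15]
P̄ = F·P·Fᵀ + Q = [86 -23 -74; -23 26 20; -74 20 72]
y = z − H·x̄ = [-22, 90]
S = H·P̄·Hᵀ + R = [286 -603; -603 2219]
K = P̄·Hᵀ·S⁻¹ = [72532/271025 69909/271025; -4603/10841 -1500/10841; -41538/271025 -57456/271025]
x' = x̄ + K·y = [-182344/271025, -12052/10841, -191829/271025]
P' = (I − K·H)·P̄ = [305579/271025 3520/10841 277064/271025; 3520/10841 30452/10841 36472/10841; 277064/271025 36472/10841 1284624/271025]

x' = [-182344/271025, -12052/10841, -191829/271025]
P' = [305579/271025 3520/10841 277064/271025; 3520/10841 30452/10841 36472/10841; 277064/271025 36472/10841 1284624/271025]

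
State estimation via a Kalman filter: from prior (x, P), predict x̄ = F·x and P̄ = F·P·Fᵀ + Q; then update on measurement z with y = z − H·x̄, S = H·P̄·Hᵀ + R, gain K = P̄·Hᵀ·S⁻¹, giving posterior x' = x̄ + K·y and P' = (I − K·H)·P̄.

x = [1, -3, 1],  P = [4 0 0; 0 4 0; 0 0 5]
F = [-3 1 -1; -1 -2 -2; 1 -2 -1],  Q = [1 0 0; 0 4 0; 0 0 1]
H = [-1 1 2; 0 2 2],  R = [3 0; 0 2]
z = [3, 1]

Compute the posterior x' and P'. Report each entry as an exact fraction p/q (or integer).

x' = [-2602/1297, -1085/3891, 2950/3891]
P' = [18148/6485 450/1297 1013/6485; 450/1297 4936/3891 -3164/3891; 1013/6485 -3164/3891 16529/19455]

x̄ = F·x = [-7, 3, 6]
P̄ = F·P·Fᵀ + Q = [46 14 -15; 14 44 22; -15 22 26]
y = z − H·x̄ = [-19, -17]
S = H·P̄·Hᵀ + R = [317 326; 326 458]
K = P̄·Hᵀ·S⁻¹ = [-4624/6485 3263/6485; -914/3891 1772/3891; 4733/19455 709/19455]
x' = x̄ + K·y = [-2602/1297, -1085/3891, 2950/3891]
P' = (I − K·H)·P̄ = [18148/6485 450/1297 1013/6485; 450/1297 4936/3891 -3164/3891; 1013/6485 -3164/3891 16529/19455]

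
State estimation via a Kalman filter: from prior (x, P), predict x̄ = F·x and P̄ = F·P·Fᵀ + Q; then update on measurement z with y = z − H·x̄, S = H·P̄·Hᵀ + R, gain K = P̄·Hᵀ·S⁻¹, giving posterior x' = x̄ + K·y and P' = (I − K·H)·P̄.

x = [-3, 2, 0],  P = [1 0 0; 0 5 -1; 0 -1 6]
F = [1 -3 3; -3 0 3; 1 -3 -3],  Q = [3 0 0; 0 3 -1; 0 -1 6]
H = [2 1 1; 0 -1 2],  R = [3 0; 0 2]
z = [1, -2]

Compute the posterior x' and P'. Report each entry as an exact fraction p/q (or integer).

x' = [-1537493/454335, 880494/151445, 845902/454335]
P' = [1458791/454335 -525488/151445 -818554/454335; -525488/151445 771562/151445 348882/151445; -818554/454335 348882/151445 694391/454335]

x̄ = F·x = [-9, 9, -9]
P̄ = F·P·Fᵀ + Q = [121 60 -8; 60 66 -49; -8 -49 88]
y = z − H·x̄ = [19, 25]
S = H·P̄·Hᵀ + R = [751 -91; -91 616]
K = P̄·Hᵀ·S⁻¹ = [24884/64905 -30322/454335; 3308/21635 -36899/151445; 4949/64905 171068/454335]
x' = x̄ + K·y = [-1537493/454335, 880494/151445, 845902/454335]
P' = (I − K·H)·P̄ = [1458791/454335 -525488/151445 -818554/454335; -525488/151445 771562/151445 348882/151445; -818554/454335 348882/151445 694391/454335]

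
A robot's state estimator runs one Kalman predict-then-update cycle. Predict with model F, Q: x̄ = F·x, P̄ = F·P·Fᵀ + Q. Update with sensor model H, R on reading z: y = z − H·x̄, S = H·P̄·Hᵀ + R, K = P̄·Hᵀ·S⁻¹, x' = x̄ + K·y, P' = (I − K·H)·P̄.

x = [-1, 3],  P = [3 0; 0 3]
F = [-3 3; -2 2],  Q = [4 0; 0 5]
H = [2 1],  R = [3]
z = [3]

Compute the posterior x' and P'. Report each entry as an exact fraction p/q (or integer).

x̄ = F·x = [12, 8]
P̄ = F·P·Fᵀ + Q = [58 36; 36 29]
y = z − H·x̄ = [-29]
S = H·P̄·Hᵀ + R = [408]
K = P̄·Hᵀ·S⁻¹ = [19/51; 101/408]
x' = x̄ + K·y = [61/51, 335/408]
P' = (I − K·H)·P̄ = [70/51 -83/51; -83/51 1631/408]

x' = [61/51, 335/408]
P' = [70/51 -83/51; -83/51 1631/408]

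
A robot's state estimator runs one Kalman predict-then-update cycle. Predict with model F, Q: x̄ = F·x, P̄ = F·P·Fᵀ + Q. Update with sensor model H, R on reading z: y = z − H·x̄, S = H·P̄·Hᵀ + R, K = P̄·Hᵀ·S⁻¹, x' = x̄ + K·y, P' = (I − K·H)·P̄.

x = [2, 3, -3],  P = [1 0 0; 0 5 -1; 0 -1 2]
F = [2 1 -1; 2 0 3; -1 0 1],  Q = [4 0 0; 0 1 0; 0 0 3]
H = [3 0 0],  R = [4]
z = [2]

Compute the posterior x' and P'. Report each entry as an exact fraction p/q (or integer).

x' = [142/157, -365/157, -365/157]
P' = [68/157 -20/157 -20/157; -20/157 3386/157 403/157; -20/157 403/157 717/157]

x̄ = F·x = [10, -5, -5]
P̄ = F·P·Fᵀ + Q = [17 -5 -5; -5 23 4; -5 4 6]
y = z − H·x̄ = [-28]
S = H·P̄·Hᵀ + R = [157]
K = P̄·Hᵀ·S⁻¹ = [51/157; -15/157; -15/157]
x' = x̄ + K·y = [142/157, -365/157, -365/157]
P' = (I − K·H)·P̄ = [68/157 -20/157 -20/157; -20/157 3386/157 403/157; -20/157 403/157 717/157]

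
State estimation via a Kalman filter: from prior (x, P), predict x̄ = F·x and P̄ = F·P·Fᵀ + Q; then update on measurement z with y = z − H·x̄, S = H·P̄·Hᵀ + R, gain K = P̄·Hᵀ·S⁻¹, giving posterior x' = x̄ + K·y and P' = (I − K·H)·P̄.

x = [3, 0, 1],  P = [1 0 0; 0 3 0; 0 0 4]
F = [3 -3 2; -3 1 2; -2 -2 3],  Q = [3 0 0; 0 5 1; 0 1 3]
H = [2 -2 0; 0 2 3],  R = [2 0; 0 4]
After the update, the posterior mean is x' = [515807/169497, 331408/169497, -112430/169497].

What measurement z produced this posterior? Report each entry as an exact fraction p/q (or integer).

x̄ = F·x = [11, -7, -3]
P̄ = F·P·Fᵀ + Q = [55 -2 36; -2 33 25; 36 25 55]
S = H·P̄·Hᵀ + R = [370 -74; -74 931]
K = P̄·Hᵀ·S⁻¹ = [56915/169497 634/4581; -27368/169497 635/4581; 18196/169497 1097/4581]
x' − x̄ = [-1348660/169497, 1517887/169497, 396061/169497] = K·y
y = (KᵀK)⁻¹·Kᵀ·(x' − x̄) = [-34, 25]
z = y + H·x̄ = [-34, 25] + [36, -23] = [2, 2]

z = [2, 2]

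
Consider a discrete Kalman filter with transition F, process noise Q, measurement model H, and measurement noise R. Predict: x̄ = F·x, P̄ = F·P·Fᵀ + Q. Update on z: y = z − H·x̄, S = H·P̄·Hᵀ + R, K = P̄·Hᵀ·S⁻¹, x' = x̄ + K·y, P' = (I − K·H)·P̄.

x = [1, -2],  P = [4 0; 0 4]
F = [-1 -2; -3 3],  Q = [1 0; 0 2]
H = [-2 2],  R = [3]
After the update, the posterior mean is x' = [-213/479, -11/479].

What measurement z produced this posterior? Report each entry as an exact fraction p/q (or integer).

z = [1]

x̄ = F·x = [3, -9]
P̄ = F·P·Fᵀ + Q = [21 -12; -12 74]
S = H·P̄·Hᵀ + R = [479]
K = P̄·Hᵀ·S⁻¹ = [-66/479; 172/479]
x' − x̄ = [-1650/479, 4300/479] = K·y
y = (KᵀK)⁻¹·Kᵀ·(x' − x̄) = [25]
z = y + H·x̄ = [25] + [-24] = [1]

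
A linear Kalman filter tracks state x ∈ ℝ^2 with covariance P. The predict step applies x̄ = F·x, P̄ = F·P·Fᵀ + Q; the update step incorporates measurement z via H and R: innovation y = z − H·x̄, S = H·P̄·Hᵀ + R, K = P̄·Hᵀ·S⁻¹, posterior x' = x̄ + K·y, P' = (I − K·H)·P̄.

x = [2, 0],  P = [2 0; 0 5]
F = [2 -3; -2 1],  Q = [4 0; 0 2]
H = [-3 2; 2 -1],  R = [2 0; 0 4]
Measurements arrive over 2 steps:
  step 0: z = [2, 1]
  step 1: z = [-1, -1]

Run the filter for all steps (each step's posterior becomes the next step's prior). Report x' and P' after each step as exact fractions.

step 0: x' = [-41/40, -9/10], P' = [1581/1100 559/275; 559/275 904/275]
step 1: x' = [132457/199176, 6318/8299], P' = [61417/49794 13852/8299; 13852/8299 21940/8299]

step 0: x̄ = F·x = [4, -4]
step 0: P̄ = F·P·Fᵀ + Q = [57 -23; -23 15]
step 0: y = z − H·x̄ = [22, -11]
step 0: S = H·P̄·Hᵀ + R = [851 -533; -533 339]
step 0: K = P̄·Hᵀ·S⁻¹ = [-271/2200 463/2200; 131/550 107/550]
step 0: x' = x̄ + K·y = [-41/40, -9/10]
step 0: P' = (I − K·H)·P̄ = [1581/1100 559/275; 559/275 904/275]
step 1: x̄ = F·x = [13/20, 23/20]
step 1: P̄ = F·P·Fᵀ + Q = [4109/275 179/275; 179/275 799/275]
step 1: y = z − H·x̄ = [-27/20, -23/20]
step 1: S = H·P̄·Hᵀ + R = [38579/275 -24999/275; -24999/275 17619/275]
step 1: K = P̄·Hᵀ·S⁻¹ = [-6009/33196 19861/99588; 1162/8299 1441/8299]
step 1: x' = x̄ + K·y = [132457/199176, 6318/8299]
step 1: P' = (I − K·H)·P̄ = [61417/49794 13852/8299; 13852/8299 21940/8299]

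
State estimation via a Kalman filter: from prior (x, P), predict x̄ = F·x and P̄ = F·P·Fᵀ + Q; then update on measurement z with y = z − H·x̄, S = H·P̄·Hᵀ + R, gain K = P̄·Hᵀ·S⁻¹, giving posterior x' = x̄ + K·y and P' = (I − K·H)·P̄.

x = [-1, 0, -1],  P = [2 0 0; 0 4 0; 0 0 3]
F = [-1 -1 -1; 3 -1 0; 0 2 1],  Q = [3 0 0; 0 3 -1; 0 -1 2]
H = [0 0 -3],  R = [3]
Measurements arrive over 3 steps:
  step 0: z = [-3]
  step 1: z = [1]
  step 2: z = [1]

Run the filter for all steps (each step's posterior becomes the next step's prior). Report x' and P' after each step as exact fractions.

step 0: x̄ = F·x = [2, -3, -1]
step 0: P̄ = F·P·Fᵀ + Q = [12 -2 -11; -2 25 -9; -11 -9 21]
step 0: y = z − H·x̄ = [-6]
step 0: S = H·P̄·Hᵀ + R = [192]
step 0: K = P̄·Hᵀ·S⁻¹ = [11/64; 9/64; -21/64]
step 0: x' = x̄ + K·y = [31/32, -123/32, 31/32]
step 0: P' = (I − K·H)·P̄ = [405/64 -425/64 -11/64; -425/64 1357/64 -9/64; -11/64 -9/64 21/64]
step 1: x̄ = F·x = [61/32, 27/4, -215/32]
step 1: P̄ = F·P·Fᵀ + Q = [1085/64 127/8 -1847/64; 127/8 121 -669/8; -1847/64 -669/8 5541/64]
step 1: y = z − H·x̄ = [-613/32]
step 1: S = H·P̄·Hᵀ + R = [50061/64]
step 1: K = P̄·Hᵀ·S⁻¹ = [1847/16687; 5352/16687; -5541/16687]
step 1: x' = x̄ + K·y = [-3572/16687, 10113/16687, -5971/16687]
step 1: P' = (I − K·H)·P̄ = [122987/16687 -198460/16687 -1847/16687; -198460/16687 676444/16687 -5352/16687; -1847/16687 -5352/16687 5541/16687]
step 2: x̄ = F·x = [-570/16687, -20829/16687, 14255/16687]
step 2: P̄ = F·P·Fᵀ + Q = [443715/16687 704592/16687 -943606/16687; 704592/16687 3024148/16687 -2560524/16687; -943606/16687 -2560524/16687 2723283/16687]
step 2: y = z − H·x̄ = [59452/16687]
step 2: S = H·P̄·Hᵀ + R = [24559608/16687]
step 2: K = P̄·Hᵀ·S⁻¹ = [471803/4093268; 640131/2046634; -2723283/8186536]
step 2: x' = x̄ + K·y = [385277/1023317, -137001/1023317, -677257/2046634]
step 2: P' = (I − K·H)·P̄ = [14402109/2046634 -11088045/1023317 -471803/4093268; -11088045/1023317 38116850/1023317 -640131/2046634; -471803/4093268 -640131/2046634 2723283/8186536]

step 0: x' = [31/32, -123/32, 31/32], P' = [405/64 -425/64 -11/64; -425/64 1357/64 -9/64; -11/64 -9/64 21/64]
step 1: x' = [-3572/16687, 10113/16687, -5971/16687], P' = [122987/16687 -198460/16687 -1847/16687; -198460/16687 676444/16687 -5352/16687; -1847/16687 -5352/16687 5541/16687]
step 2: x' = [385277/1023317, -137001/1023317, -677257/2046634], P' = [14402109/2046634 -11088045/1023317 -471803/4093268; -11088045/1023317 38116850/1023317 -640131/2046634; -471803/4093268 -640131/2046634 2723283/8186536]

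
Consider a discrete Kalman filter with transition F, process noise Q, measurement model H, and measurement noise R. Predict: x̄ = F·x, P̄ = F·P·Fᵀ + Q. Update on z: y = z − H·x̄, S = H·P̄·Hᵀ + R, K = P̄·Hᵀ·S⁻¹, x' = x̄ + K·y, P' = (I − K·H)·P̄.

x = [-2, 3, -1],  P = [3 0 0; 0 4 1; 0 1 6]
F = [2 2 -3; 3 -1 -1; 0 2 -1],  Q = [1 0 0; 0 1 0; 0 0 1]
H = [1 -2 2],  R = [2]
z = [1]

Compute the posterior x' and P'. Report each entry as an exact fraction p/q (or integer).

x' = [-605/321, -210/107, -133/321]
P' = [18566/321 4338/107 3796/321; 4338/107 3197/107 1009/107; 3796/321 1009/107 1199/321]

x̄ = F·x = [5, -8, 7]
P̄ = F·P·Fᵀ + Q = [71 29 26; 29 40 -3; 26 -3 19]
y = z − H·x̄ = [-34]
S = H·P̄·Hᵀ + R = [321]
K = P̄·Hᵀ·S⁻¹ = [65/321; -19/107; 70/321]
x' = x̄ + K·y = [-605/321, -210/107, -133/321]
P' = (I − K·H)·P̄ = [18566/321 4338/107 3796/321; 4338/107 3197/107 1009/107; 3796/321 1009/107 1199/321]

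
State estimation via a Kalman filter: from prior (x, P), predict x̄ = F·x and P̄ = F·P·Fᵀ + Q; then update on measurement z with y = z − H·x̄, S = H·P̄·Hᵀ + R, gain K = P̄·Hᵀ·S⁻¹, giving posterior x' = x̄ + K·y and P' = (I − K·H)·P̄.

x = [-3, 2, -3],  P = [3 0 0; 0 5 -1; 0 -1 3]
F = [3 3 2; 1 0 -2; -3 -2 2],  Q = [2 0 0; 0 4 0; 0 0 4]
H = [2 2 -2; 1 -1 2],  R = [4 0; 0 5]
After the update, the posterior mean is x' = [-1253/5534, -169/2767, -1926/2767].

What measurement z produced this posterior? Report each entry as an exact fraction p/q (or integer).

z = [1, -1]

x̄ = F·x = [-9, 3, -1]
P̄ = F·P·Fᵀ + Q = [74 3 -47; 3 19 -25; -47 -25 71]
S = H·P̄·Hᵀ + R = [1260 -418; -418 288]
K = P̄·Hᵀ·S⁻¹ = [30905/94078 18671/47039; -129/47039 -10967/47039; -8052/47039 7913/47039]
x' − x̄ = [48553/5534, -8470/2767, 841/2767] = K·y
y = (KᵀK)⁻¹·Kᵀ·(x' − x̄) = [11, 13]
z = y + H·x̄ = [11, 13] + [-10, -14] = [1, -1]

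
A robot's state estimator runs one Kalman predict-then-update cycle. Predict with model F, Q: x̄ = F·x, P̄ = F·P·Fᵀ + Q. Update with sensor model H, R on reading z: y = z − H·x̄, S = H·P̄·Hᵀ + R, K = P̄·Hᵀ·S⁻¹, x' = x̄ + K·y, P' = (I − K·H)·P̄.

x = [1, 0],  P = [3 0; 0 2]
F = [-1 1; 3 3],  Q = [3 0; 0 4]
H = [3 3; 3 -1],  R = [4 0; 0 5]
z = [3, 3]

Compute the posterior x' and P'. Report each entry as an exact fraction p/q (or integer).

x̄ = F·x = [-1, 3]
P̄ = F·P·Fᵀ + Q = [8 -3; -3 49]
y = z − H·x̄ = [-3, 9]
S = H·P̄·Hᵀ + R = [463 -93; -93 144]
K = P̄·Hᵀ·S⁻¹ = [173/2149 1544/6447; 4826/19341 -14020/58023]
x' = x̄ + K·y = [1964/2149, 165/2149]
P' = (I − K·H)·P̄ = [701/2149 -1411/6447; -1411/6447 32003/58023]

x' = [1964/2149, 165/2149]
P' = [701/2149 -1411/6447; -1411/6447 32003/58023]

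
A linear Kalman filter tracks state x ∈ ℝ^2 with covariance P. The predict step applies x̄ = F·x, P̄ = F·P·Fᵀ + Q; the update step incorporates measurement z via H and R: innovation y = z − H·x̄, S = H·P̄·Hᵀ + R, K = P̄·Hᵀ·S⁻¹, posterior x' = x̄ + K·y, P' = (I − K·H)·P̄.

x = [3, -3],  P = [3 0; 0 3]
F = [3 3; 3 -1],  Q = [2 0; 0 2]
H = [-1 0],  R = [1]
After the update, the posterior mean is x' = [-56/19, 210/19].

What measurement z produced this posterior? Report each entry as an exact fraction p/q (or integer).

x̄ = F·x = [0, 12]
P̄ = F·P·Fᵀ + Q = [56 18; 18 32]
S = H·P̄·Hᵀ + R = [57]
K = P̄·Hᵀ·S⁻¹ = [-56/57; -6/19]
x' − x̄ = [-56/19, -18/19] = K·y
y = (KᵀK)⁻¹·Kᵀ·(x' − x̄) = [3]
z = y + H·x̄ = [3] + [0] = [3]

z = [3]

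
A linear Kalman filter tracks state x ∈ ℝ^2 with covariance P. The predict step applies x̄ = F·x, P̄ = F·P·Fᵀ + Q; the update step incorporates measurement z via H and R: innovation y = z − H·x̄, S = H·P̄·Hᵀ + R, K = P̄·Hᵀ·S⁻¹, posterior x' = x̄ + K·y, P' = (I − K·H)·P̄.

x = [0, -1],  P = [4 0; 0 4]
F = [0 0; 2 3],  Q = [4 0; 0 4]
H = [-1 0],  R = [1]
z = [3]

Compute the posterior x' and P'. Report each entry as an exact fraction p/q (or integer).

x̄ = F·x = [0, -3]
P̄ = F·P·Fᵀ + Q = [4 0; 0 56]
y = z − H·x̄ = [3]
S = H·P̄·Hᵀ + R = [5]
K = P̄·Hᵀ·S⁻¹ = [-4/5; 0]
x' = x̄ + K·y = [-12/5, -3]
P' = (I − K·H)·P̄ = [4/5 0; 0 56]

x' = [-12/5, -3]
P' = [4/5 0; 0 56]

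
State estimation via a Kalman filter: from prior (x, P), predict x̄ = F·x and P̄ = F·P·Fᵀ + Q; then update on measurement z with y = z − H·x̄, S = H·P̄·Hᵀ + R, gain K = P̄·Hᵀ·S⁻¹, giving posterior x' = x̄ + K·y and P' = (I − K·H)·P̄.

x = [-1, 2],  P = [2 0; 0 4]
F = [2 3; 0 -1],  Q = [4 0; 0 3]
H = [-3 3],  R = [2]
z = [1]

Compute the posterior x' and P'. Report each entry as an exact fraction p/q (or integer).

x̄ = F·x = [4, -2]
P̄ = F·P·Fᵀ + Q = [48 -12; -12 7]
y = z − H·x̄ = [19]
S = H·P̄·Hᵀ + R = [713]
K = P̄·Hᵀ·S⁻¹ = [-180/713; 57/713]
x' = x̄ + K·y = [-568/713, -343/713]
P' = (I − K·H)·P̄ = [1824/713 1704/713; 1704/713 1742/713]

x' = [-568/713, -343/713]
P' = [1824/713 1704/713; 1704/713 1742/713]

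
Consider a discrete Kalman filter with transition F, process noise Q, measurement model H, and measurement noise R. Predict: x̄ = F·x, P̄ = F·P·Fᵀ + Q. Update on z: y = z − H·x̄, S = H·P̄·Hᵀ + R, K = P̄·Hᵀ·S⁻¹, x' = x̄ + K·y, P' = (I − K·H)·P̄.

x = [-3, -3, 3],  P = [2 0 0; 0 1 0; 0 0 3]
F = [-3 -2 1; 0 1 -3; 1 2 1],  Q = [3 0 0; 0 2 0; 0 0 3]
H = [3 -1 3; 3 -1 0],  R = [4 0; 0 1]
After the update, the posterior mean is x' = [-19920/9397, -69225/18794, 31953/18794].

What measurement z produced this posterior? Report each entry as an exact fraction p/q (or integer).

z = [3, -3]

x̄ = F·x = [18, -12, -6]
P̄ = F·P·Fᵀ + Q = [28 -11 -7; -11 30 -7; -7 -7 12]
S = H·P̄·Hᵀ + R = [376 306; 306 349]
K = P̄·Hᵀ·S⁻¹ = [-811/9397 3269/9397; -5019/18794 504/9397; 5981/18794 -2999/9397]
x' − x̄ = [-189066/9397, 156303/18794, 144717/18794] = K·y
y = (KᵀK)⁻¹·Kᵀ·(x' − x̄) = [-45, -69]
z = y + H·x̄ = [-45, -69] + [48, 66] = [3, -3]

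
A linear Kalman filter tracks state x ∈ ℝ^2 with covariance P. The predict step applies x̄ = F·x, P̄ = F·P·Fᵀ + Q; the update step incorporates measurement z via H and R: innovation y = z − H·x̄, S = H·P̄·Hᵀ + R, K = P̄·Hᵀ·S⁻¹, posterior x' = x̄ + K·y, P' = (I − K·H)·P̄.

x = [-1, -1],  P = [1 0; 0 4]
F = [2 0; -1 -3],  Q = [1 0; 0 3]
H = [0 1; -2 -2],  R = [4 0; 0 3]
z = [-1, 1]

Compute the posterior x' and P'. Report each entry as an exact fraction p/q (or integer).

x' = [-637/786, 62/393]
P' = [946/393 -790/393; -790/393 904/393]

x̄ = F·x = [-2, 4]
P̄ = F·P·Fᵀ + Q = [5 -2; -2 40]
y = z − H·x̄ = [-5, 5]
S = H·P̄·Hᵀ + R = [44 -76; -76 167]
K = P̄·Hᵀ·S⁻¹ = [-395/786 -104/393; 226/393 -76/393]
x' = x̄ + K·y = [-637/786, 62/393]
P' = (I − K·H)·P̄ = [946/393 -790/393; -790/393 904/393]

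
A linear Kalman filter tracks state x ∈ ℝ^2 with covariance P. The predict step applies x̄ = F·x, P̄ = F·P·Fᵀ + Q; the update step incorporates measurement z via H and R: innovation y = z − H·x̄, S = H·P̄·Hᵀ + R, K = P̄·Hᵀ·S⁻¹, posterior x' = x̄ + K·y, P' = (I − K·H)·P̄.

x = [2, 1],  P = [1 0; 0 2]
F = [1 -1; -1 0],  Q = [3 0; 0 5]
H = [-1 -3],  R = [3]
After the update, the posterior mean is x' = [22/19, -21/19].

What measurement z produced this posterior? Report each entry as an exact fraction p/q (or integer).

z = [2]

x̄ = F·x = [1, -2]
P̄ = F·P·Fᵀ + Q = [6 -1; -1 6]
S = H·P̄·Hᵀ + R = [57]
K = P̄·Hᵀ·S⁻¹ = [-1/19; -17/57]
x' − x̄ = [3/19, 17/19] = K·y
y = (KᵀK)⁻¹·Kᵀ·(x' − x̄) = [-3]
z = y + H·x̄ = [-3] + [5] = [2]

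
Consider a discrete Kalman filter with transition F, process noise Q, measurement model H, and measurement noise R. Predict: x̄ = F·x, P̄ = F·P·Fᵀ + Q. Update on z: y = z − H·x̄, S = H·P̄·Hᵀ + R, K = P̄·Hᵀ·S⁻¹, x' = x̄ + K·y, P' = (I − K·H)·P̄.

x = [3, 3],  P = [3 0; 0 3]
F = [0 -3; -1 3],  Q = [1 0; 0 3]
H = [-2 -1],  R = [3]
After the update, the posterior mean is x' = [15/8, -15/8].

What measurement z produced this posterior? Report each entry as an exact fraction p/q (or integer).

z = [-3]

x̄ = F·x = [-9, 6]
P̄ = F·P·Fᵀ + Q = [28 -27; -27 33]
S = H·P̄·Hᵀ + R = [40]
K = P̄·Hᵀ·S⁻¹ = [-29/40; 21/40]
x' − x̄ = [87/8, -63/8] = K·y
y = (KᵀK)⁻¹·Kᵀ·(x' − x̄) = [-15]
z = y + H·x̄ = [-15] + [12] = [-3]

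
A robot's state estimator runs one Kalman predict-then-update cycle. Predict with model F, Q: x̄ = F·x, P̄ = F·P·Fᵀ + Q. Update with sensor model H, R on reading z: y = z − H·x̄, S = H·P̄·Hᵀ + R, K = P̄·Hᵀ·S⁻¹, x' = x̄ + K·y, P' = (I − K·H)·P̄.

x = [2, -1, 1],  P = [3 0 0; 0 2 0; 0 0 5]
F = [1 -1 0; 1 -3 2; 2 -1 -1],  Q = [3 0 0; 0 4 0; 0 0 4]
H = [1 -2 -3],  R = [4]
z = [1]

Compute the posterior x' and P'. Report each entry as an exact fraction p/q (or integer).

x' = [67/113, 95/113, -68/113]
P' = [1556/339 31/113 502/339; 31/113 2562/113 -1659/113; 502/339 -1659/113 3572/339]

x̄ = F·x = [3, 7, 4]
P̄ = F·P·Fᵀ + Q = [8 9 8; 9 45 2; 8 2 23]
y = z − H·x̄ = [24]
S = H·P̄·Hᵀ + R = [339]
K = P̄·Hᵀ·S⁻¹ = [-34/339; -29/113; -65/339]
x' = x̄ + K·y = [67/113, 95/113, -68/113]
P' = (I − K·H)·P̄ = [1556/339 31/113 502/339; 31/113 2562/113 -1659/113; 502/339 -1659/113 3572/339]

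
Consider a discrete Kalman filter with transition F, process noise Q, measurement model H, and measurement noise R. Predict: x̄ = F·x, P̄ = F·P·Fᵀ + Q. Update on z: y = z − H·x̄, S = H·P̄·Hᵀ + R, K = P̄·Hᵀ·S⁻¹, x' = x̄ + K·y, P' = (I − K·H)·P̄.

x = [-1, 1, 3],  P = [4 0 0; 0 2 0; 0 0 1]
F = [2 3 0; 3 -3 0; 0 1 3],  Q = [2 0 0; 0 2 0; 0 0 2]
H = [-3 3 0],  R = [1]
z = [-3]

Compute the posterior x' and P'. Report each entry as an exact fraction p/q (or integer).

x̄ = F·x = [1, -6, 10]
P̄ = F·P·Fᵀ + Q = [36 6 6; 6 56 -6; 6 -6 13]
y = z − H·x̄ = [18]
S = H·P̄·Hᵀ + R = [721]
K = P̄·Hᵀ·S⁻¹ = [-90/721; 150/721; -36/721]
x' = x̄ + K·y = [-899/721, -1626/721, 6562/721]
P' = (I − K·H)·P̄ = [17856/721 17826/721 1086/721; 17826/721 17876/721 1074/721; 1086/721 1074/721 8077/721]

x' = [-899/721, -1626/721, 6562/721]
P' = [17856/721 17826/721 1086/721; 17826/721 17876/721 1074/721; 1086/721 1074/721 8077/721]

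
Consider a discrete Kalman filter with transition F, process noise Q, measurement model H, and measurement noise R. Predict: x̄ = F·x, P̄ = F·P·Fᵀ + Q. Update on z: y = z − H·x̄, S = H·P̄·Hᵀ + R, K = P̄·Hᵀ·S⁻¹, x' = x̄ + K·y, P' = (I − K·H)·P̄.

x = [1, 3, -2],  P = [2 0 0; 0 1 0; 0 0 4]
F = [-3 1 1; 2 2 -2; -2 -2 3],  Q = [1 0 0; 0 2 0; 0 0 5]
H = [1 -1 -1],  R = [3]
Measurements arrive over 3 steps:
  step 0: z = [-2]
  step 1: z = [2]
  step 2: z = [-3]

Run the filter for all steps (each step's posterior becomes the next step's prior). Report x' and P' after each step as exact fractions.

step 0: x̄ = F·x = [-2, 12, -14]
step 0: P̄ = F·P·Fᵀ + Q = [24 -18 22; -18 30 -36; 22 -36 53]
step 0: y = z − H·x̄ = [-2]
step 0: S = H·P̄·Hᵀ + R = [30]
step 0: K = P̄·Hᵀ·S⁻¹ = [2/3; -2/5; 1/6]
step 0: x' = x̄ + K·y = [-10/3, 64/5, -43/3]
step 0: P' = (I − K·H)·P̄ = [32/3 -10 56/3; -10 126/5 -34; 56/3 -34 313/6]
step 1: x̄ = F·x = [127/15, 238/5, -929/15]
step 1: P̄ = F·P·Fᵀ + Q = [1631/30 357/5 -3277/30; 357/5 1984/5 -2649/5; -3277/30 -2649/5 21659/30]
step 1: y = z − H·x̄ = [-104/5]
step 1: S = H·P̄·Hᵀ + R = [961/5]
step 1: K = P̄·Hᵀ·S⁻¹ = [461/961; 1022/961; -1507/961]
step 1: x' = x̄ + K·y = [-4357/2883, 24486/961, -84517/2883]
step 1: P' = (I − K·H)·P̄ = [58453/5766 -25613/961 203833/5766; -25613/961 172428/961 -201107/961; 203833/5766 -201107/961 1437601/5766]
step 2: x̄ = F·x = [2012/2883, 102412/961, -391753/2883]
step 2: P̄ = F·P·Fᵀ + Q = [144899/2883 181432/961 -734566/2883; 181432/961 2821178/961 -3632726/961; -734566/2883 -3632726/961 28143607/5766]
step 2: y = z − H·x̄ = [-31726/961]
step 2: S = H·P̄·Hᵀ + R = [848713/1922]
step 2: K = P̄·Hᵀ·S⁻¹ = [223446/848713; 1985960/848713; -2605461/848713]
step 2: x' = x̄ + K·y = [-20353312/2546139, 24882236/848713, -87932671/2546139]
step 2: P' = (I − K·H)·P̄ = [50036933/2546139 -70649024/848713 259972991/2546139; -70649024/848713 439492074/848713 -516098978/848713; 259972991/2546139 -516098978/848713 1831719074/2546139]

step 0: x' = [-10/3, 64/5, -43/3], P' = [32/3 -10 56/3; -10 126/5 -34; 56/3 -34 313/6]
step 1: x' = [-4357/2883, 24486/961, -84517/2883], P' = [58453/5766 -25613/961 203833/5766; -25613/961 172428/961 -201107/961; 203833/5766 -201107/961 1437601/5766]
step 2: x' = [-20353312/2546139, 24882236/848713, -87932671/2546139], P' = [50036933/2546139 -70649024/848713 259972991/2546139; -70649024/848713 439492074/848713 -516098978/848713; 259972991/2546139 -516098978/848713 1831719074/2546139]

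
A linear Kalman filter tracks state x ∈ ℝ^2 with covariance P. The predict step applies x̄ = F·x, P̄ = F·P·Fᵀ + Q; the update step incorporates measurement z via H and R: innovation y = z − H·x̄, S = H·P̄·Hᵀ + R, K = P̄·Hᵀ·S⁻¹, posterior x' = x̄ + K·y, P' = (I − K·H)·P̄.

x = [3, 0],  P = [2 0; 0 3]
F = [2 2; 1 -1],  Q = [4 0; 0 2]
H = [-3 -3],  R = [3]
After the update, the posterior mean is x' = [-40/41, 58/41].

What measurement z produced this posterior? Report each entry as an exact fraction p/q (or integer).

x̄ = F·x = [6, 3]
P̄ = F·P·Fᵀ + Q = [24 -2; -2 7]
S = H·P̄·Hᵀ + R = [246]
K = P̄·Hᵀ·S⁻¹ = [-11/41; -5/82]
x' − x̄ = [-286/41, -65/41] = K·y
y = (KᵀK)⁻¹·Kᵀ·(x' − x̄) = [26]
z = y + H·x̄ = [26] + [-27] = [-1]

z = [-1]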